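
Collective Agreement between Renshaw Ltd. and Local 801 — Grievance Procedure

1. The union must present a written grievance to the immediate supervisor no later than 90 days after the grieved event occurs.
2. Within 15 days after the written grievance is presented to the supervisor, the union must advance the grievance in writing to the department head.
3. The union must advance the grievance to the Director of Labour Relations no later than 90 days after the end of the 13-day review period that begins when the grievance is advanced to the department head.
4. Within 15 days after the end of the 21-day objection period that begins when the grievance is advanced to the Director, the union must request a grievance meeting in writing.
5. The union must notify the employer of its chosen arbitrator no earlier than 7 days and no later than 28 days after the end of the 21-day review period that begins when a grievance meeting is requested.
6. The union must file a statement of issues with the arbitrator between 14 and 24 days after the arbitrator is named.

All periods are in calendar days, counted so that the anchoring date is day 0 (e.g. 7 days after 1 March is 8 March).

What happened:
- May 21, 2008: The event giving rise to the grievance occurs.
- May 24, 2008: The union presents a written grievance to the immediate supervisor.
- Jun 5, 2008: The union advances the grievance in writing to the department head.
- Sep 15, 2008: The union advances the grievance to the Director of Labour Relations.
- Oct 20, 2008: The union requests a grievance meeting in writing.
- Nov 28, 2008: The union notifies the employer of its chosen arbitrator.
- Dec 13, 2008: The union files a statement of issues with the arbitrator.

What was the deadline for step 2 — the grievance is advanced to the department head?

Step 2 runs from May 24, 2008, when the written grievance is presented to the supervisor. 15 days after May 24, 2008 is Jun 8, 2008.

Jun 8, 2008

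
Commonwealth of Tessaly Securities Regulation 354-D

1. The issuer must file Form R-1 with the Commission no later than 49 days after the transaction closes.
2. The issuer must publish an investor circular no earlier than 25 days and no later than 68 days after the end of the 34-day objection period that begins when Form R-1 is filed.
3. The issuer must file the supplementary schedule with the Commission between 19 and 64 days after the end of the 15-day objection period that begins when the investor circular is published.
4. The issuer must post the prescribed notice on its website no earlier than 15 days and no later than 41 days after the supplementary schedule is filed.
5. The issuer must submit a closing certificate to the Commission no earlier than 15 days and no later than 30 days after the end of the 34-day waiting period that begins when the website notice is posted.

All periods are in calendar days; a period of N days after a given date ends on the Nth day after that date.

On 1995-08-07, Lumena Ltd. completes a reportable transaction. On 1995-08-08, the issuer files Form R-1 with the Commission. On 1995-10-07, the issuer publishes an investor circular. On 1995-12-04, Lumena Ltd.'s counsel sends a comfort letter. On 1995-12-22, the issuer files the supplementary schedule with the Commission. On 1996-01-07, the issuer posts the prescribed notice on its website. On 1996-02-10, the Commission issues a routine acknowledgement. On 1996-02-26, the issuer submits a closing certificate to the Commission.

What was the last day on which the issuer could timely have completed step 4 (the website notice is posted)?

1996-02-01

Step 4 runs from 1995-12-22, when the supplementary schedule is filed. The window is 15–41 days after 1995-12-22; it closes on 1996-02-01.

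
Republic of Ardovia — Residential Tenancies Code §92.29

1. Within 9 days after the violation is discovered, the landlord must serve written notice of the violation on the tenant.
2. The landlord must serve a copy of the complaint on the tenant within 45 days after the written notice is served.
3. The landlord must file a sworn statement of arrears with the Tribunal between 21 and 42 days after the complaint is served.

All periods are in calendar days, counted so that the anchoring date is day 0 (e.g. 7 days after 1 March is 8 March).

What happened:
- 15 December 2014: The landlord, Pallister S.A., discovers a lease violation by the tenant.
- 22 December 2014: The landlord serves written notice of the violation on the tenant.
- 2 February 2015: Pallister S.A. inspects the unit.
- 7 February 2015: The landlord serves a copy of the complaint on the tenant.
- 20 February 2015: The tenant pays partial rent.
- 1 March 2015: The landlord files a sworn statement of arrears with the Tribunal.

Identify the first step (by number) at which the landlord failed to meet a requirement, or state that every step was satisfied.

Step 2

(1) due by 15 December 2014 + 9 days = 24 December 2014; done 22 December 2014 — timely.
(2) due by 22 December 2014 + 45 days = 5 February 2015; not done until 7 February 2015, 2 days after the deadline.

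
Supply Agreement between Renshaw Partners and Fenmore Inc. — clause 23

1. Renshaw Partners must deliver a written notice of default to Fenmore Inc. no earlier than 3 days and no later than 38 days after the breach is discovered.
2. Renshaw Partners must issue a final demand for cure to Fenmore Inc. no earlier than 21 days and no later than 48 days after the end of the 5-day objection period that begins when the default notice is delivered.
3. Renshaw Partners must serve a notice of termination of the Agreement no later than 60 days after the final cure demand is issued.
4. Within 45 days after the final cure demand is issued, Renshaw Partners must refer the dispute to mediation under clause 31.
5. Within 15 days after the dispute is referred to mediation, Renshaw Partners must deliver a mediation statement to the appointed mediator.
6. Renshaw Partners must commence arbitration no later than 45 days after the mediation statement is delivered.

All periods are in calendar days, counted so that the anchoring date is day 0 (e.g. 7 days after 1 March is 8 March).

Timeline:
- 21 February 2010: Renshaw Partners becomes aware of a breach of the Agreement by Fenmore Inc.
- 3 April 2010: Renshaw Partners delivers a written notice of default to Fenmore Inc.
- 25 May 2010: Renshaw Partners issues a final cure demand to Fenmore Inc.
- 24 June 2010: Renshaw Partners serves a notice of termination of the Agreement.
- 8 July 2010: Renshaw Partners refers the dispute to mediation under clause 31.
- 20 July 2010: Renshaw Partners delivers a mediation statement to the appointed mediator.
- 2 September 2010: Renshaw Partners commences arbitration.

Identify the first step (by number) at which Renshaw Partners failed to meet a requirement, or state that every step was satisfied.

Step 1

Step 1 — 3 and 38 days from 21 February 2010 (when the breach is discovered) are 24 February 2010 and 31 March 2010 respectively; 3 April 2010 is 3 days past the end of the window.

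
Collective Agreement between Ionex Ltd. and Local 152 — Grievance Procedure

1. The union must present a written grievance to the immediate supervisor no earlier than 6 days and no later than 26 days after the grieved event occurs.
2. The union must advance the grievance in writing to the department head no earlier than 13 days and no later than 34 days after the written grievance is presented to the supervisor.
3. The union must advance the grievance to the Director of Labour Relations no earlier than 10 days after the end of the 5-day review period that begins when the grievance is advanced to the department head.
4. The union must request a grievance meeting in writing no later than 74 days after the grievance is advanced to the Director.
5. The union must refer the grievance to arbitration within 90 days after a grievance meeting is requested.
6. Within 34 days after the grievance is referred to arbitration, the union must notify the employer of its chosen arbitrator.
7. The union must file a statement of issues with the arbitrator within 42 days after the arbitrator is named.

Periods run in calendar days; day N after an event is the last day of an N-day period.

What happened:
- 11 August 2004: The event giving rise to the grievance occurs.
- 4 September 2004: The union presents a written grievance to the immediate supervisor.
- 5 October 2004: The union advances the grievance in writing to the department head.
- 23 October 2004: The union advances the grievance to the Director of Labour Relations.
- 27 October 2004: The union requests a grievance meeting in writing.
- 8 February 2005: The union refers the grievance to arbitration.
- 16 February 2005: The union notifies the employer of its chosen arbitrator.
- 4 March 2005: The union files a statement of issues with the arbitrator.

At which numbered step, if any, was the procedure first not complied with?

Step 1 — 6 and 26 days from 11 August 2004 (when the grieved event occurs) are 17 August 2004 and 6 September 2004 respectively; done 4 September 2004, which is between those dates.
Step 2 — 13 and 34 days from 4 September 2004 (when the written grievance is presented to the supervisor) are 17 September 2004 and 8 October 2004 respectively; 5 October 2004 falls inside that range.
Step 3 — must wait 10 days from 10 October 2004 (end of the 5-day review period, which began when the grievance is advanced to the department head on 5 October 2004), so not before 20 October 2004; done 23 October 2004, after the minimum wait.
Step 4 — counting 74 days from 23 October 2004 (when the grievance is advanced to the Director) gives a deadline of 5 January 2005; done 27 October 2004 — timely.
Step 5 — counting 90 days from 27 October 2004 (when a grievance meeting is requested) gives a deadline of 25 January 2005; done 8 February 2005 — 14 days late.

Step 5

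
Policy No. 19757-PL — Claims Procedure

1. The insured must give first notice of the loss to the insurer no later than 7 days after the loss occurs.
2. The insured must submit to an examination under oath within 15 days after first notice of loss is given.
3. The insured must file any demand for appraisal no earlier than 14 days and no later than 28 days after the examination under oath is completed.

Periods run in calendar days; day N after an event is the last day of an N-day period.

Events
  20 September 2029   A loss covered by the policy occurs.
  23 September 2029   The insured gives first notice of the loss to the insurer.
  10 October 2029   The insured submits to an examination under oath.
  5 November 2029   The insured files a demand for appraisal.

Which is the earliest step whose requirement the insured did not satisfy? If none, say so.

Step 2

(1) due by 20 September 2029 + 7 days = 27 September 2029; 23 September 2029 is within that limit.
(2) due by 23 September 2029 + 15 days = 8 October 2029; done 10 October 2029 — 2 days late.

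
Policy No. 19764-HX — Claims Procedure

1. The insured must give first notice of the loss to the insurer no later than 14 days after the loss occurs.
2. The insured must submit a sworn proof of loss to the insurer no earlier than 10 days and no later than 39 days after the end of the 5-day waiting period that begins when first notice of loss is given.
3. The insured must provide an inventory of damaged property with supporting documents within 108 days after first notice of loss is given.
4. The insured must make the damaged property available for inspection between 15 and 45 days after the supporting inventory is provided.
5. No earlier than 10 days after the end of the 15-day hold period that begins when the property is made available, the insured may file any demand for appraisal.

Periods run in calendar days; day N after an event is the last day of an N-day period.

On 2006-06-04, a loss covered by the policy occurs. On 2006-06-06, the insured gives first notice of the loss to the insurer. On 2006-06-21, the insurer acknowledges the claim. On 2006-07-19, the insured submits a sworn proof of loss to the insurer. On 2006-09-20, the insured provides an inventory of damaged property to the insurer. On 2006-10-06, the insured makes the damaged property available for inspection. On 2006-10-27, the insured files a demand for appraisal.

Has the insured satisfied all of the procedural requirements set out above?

No

Step 1: 14 days after 2006-06-04 (when the loss occurs) is 2006-06-18; done 2006-06-06 — timely.
Step 2: the window is 10–39 days after 2006-06-11 (end of the 5-day waiting period, which began when first notice of loss is given on 2006-06-06), so 2006-06-21 through 2006-07-20; done 2006-07-19, which is between those dates.
Step 3: 108 days after 2006-06-06 (when first notice of loss is given) is 2006-09-22; 2006-09-20 is within that limit.
Step 4: the window is 15–45 days after 2006-09-20 (when the supporting inventory is provided), so 2006-10-05 through 2006-11-04; 2006-10-06 falls inside that range.
Step 5: the earliest permitted date is 10 days after 2006-10-21 (end of the 15-day hold period, which began when the property is made available on 2006-10-06), i.e. 2006-10-31; done 2006-10-27 — 4 days too early.
The procedure was therefore not followed at step 5.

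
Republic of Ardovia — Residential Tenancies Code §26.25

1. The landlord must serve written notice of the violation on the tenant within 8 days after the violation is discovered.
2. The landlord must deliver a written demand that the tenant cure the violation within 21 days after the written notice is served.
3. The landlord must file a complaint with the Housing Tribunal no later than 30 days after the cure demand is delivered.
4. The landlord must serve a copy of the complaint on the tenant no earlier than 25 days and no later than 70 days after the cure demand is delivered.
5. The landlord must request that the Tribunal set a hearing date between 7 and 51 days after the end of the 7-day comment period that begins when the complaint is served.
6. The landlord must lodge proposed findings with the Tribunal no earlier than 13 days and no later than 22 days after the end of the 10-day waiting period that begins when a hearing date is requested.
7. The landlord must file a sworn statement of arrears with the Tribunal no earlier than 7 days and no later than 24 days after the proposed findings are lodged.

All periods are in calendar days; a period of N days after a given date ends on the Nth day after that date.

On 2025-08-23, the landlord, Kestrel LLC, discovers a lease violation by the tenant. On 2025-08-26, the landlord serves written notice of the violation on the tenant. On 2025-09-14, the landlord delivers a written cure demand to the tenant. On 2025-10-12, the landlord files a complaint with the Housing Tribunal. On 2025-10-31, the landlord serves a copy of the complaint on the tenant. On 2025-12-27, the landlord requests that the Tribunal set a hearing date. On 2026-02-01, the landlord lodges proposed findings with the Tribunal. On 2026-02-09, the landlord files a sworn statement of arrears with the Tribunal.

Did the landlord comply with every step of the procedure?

Step 1: 8 days after 2025-08-23 (when the violation is discovered) is 2025-08-31; completed 2025-08-26, before the deadline.
Step 2: 21 days after 2025-08-26 (when the written notice is served) is 2025-09-16; 2025-09-14 is within that limit.
Step 3: 30 days after 2025-09-14 (when the cure demand is delivered) is 2025-10-14; 2025-10-12 is within that limit.
Step 4: the window is 25–70 days after 2025-09-14 (when the cure demand is delivered), so 2025-10-09 through 2025-11-23; done 2025-10-31, which is between those dates.
Step 5: the window is 7–51 days after 2025-11-07 (end of the 7-day comment period, which began when the complaint is served on 2025-10-31), so 2025-11-14 through 2025-12-28; done 2025-12-27, which is between those dates.
Step 6: the window is 13–22 days after 2026-01-06 (end of the 10-day waiting period, which began when a hearing date is requested on 2025-12-27), so 2026-01-19 through 2026-01-28; 2026-02-01 is 4 days past the end of the window.

No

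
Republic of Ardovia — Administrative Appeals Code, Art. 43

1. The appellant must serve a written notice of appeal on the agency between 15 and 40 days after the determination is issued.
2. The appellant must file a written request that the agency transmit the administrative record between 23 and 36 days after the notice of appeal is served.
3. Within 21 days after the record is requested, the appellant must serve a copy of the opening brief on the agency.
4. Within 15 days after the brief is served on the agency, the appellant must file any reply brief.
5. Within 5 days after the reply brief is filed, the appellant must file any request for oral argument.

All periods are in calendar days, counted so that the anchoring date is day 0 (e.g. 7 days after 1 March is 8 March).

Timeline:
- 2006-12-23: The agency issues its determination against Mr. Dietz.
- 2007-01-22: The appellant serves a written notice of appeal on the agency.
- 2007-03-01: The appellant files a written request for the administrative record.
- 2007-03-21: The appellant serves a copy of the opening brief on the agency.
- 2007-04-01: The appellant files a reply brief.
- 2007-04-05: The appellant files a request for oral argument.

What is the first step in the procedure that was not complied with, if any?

Step 1: the window is 15–40 days after 2006-12-23 (when the determination is issued), so 2007-01-07 through 2007-02-01; done 2007-01-22 — within the window.
Step 2: the window is 23–36 days after 2007-01-22 (when the notice of appeal is served), so 2007-02-14 through 2007-02-27; 2007-03-01 is 2 days past the end of the window.

Step 2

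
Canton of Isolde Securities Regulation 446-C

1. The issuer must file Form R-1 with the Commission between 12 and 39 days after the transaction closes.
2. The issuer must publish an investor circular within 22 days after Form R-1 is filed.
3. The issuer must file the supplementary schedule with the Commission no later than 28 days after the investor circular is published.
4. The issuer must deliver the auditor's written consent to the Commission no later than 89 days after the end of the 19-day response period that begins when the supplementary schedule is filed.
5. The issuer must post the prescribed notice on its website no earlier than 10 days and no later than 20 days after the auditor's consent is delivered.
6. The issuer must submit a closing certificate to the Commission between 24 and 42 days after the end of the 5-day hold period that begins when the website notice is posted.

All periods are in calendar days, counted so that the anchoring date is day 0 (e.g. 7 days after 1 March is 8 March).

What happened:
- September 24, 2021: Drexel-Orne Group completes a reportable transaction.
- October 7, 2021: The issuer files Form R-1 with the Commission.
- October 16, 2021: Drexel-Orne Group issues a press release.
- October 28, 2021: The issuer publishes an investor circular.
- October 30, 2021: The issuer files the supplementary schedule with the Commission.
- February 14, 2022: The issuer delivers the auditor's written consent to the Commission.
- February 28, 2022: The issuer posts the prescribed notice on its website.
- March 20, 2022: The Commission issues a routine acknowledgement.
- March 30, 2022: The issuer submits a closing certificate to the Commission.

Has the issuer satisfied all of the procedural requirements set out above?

Step 1 — 12 and 39 days from September 24, 2021 (when the transaction closes) are October 6, 2021 and November 2, 2021 respectively; done October 7, 2021, which is between those dates.
Step 2 — counting 22 days from October 7, 2021 (when Form R-1 is filed) gives a deadline of October 29, 2021; done October 28, 2021 — timely.
Step 3 — counting 28 days from October 28, 2021 (when the investor circular is published) gives a deadline of November 25, 2021; done October 30, 2021 — timely.
Step 4 — counting 89 days from November 18, 2021 (end of the 19-day response period, which began when the supplementary schedule is filed on October 30, 2021) gives a deadline of February 15, 2022; done February 14, 2022 — timely.
Step 5 — 10 and 20 days from February 14, 2022 (when the auditor's consent is delivered) are February 24, 2022 and March 6, 2022 respectively; done February 28, 2022 — within the window.
Step 6 — 24 and 42 days from March 5, 2022 (end of the 5-day hold period, which began when the website notice is posted on February 28, 2022) are March 29, 2022 and April 16, 2022 respectively; done March 30, 2022 — within the window.

Yes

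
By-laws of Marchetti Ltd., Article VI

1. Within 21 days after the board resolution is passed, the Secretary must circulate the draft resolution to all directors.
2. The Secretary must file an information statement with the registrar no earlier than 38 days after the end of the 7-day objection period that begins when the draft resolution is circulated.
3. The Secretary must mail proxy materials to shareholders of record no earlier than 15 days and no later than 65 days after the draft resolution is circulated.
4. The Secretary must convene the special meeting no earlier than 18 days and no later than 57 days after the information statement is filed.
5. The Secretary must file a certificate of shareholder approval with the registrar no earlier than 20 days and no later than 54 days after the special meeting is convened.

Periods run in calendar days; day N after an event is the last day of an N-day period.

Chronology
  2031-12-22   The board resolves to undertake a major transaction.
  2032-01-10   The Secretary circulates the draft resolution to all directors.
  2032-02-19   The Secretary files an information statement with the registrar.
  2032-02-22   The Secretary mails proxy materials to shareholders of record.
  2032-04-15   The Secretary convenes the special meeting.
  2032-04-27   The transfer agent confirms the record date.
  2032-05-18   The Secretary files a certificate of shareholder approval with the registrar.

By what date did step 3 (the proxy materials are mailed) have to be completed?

Step 3 runs from 2032-01-10, when the draft resolution is circulated. The window is 15–65 days after 2032-01-10; it closes on 2032-03-15.

2032-03-15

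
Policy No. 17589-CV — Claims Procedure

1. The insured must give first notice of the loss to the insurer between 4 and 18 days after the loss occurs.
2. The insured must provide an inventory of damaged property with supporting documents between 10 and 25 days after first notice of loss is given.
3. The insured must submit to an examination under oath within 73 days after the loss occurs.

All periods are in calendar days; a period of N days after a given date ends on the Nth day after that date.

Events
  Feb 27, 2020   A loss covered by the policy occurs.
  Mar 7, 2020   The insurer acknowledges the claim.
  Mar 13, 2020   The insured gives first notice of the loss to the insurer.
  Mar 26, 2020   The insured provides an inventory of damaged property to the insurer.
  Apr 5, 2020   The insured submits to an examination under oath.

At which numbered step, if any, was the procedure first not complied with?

Step 1 — 4 and 18 days from Feb 27, 2020 (when the loss occurs) are Mar 2, 2020 and Mar 16, 2020 respectively; done Mar 13, 2020 — within the window.
Step 2 — 10 and 25 days from Mar 13, 2020 (when first notice of loss is given) are Mar 23, 2020 and Apr 7, 2020 respectively; done Mar 26, 2020 — within the window.
Step 3 — counting 73 days from Feb 27, 2020 (when the loss occurs) gives a deadline of May 10, 2020; done Apr 5, 2020 — timely.

None — every step was satisfied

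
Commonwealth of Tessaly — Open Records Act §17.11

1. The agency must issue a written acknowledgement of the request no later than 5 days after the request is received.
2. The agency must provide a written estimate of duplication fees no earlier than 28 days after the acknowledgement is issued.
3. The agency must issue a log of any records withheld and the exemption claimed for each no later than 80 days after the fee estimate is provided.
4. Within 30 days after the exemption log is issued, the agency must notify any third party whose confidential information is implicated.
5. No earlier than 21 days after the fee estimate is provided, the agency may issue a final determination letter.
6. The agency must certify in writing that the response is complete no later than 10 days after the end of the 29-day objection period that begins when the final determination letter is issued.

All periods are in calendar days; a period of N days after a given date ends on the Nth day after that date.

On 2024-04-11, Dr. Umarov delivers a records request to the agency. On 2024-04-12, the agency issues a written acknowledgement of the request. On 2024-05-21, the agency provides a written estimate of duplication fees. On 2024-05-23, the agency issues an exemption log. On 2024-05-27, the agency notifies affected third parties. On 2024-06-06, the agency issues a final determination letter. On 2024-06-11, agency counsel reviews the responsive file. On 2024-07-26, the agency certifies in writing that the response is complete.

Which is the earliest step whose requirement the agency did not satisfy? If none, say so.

Step 5

(1) due by 2024-04-11 + 5 days = 2024-04-16; 2024-04-12 is within that limit.
(2) permitted from 2024-04-12 + 28 days = 2024-05-10 onward; done 2024-05-21 — permitted.
(3) due by 2024-05-21 + 80 days = 2024-08-09; done 2024-05-23 — timely.
(4) due by 2024-05-23 + 30 days = 2024-06-22; 2024-05-27 is within that limit.
(5) permitted from 2024-05-21 + 21 days = 2024-06-11 onward; acted on 2024-06-06, 5 days prematurely.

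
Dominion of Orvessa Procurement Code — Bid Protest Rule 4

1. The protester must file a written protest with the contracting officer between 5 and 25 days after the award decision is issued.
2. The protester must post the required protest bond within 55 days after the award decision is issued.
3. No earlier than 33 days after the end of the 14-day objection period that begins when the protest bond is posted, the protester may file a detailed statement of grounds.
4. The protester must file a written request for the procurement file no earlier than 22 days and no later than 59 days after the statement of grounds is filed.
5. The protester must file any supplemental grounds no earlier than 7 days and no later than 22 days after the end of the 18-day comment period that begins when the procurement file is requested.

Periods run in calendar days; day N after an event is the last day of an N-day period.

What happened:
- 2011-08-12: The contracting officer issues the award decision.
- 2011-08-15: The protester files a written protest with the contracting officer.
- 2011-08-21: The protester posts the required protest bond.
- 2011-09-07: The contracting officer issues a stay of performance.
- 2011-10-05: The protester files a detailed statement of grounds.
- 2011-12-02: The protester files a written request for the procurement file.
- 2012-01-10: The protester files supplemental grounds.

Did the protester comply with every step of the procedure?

(1) the permitted window runs from 2011-08-12 + 5 = 2011-08-17 to 2011-08-12 + 25 = 2011-09-06; done 2011-08-15 — 2 days before the window opened.
The analysis stops there.

No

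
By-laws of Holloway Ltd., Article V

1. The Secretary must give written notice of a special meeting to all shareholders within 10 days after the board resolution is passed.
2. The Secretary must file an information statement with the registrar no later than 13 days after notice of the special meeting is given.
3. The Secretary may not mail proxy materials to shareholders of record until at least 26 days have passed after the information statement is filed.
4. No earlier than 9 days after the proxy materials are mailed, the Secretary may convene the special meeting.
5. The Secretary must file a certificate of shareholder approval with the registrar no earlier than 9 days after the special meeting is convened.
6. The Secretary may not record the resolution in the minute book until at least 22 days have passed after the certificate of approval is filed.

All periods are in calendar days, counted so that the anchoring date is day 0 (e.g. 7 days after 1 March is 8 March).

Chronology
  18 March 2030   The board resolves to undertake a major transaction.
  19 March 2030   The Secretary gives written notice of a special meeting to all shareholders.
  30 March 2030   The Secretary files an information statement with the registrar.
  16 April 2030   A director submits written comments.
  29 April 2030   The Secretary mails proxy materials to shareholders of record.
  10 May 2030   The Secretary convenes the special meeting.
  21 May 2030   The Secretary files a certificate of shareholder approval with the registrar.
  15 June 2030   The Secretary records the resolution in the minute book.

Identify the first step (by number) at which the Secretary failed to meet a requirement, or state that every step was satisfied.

None — every step was satisfied

Step 1: 10 days after 18 March 2030 (when the board resolution is passed) is 28 March 2030; 19 March 2030 is within that limit.
Step 2: 13 days after 19 March 2030 (when notice of the special meeting is given) is 1 April 2030; done 30 March 2030 — timely.
Step 3: the earliest permitted date is 26 days after 30 March 2030 (when the information statement is filed), i.e. 25 April 2030; 29 April 2030 is on or after that date.
Step 4: the earliest permitted date is 9 days after 29 April 2030 (when the proxy materials are mailed), i.e. 8 May 2030; 10 May 2030 is on or after that date.
Step 5: the earliest permitted date is 9 days after 10 May 2030 (when the special meeting is convened), i.e. 19 May 2030; done 21 May 2030, after the minimum wait.
Step 6: the earliest permitted date is 22 days after 21 May 2030 (when the certificate of approval is filed), i.e. 12 June 2030; 15 June 2030 is on or after that date.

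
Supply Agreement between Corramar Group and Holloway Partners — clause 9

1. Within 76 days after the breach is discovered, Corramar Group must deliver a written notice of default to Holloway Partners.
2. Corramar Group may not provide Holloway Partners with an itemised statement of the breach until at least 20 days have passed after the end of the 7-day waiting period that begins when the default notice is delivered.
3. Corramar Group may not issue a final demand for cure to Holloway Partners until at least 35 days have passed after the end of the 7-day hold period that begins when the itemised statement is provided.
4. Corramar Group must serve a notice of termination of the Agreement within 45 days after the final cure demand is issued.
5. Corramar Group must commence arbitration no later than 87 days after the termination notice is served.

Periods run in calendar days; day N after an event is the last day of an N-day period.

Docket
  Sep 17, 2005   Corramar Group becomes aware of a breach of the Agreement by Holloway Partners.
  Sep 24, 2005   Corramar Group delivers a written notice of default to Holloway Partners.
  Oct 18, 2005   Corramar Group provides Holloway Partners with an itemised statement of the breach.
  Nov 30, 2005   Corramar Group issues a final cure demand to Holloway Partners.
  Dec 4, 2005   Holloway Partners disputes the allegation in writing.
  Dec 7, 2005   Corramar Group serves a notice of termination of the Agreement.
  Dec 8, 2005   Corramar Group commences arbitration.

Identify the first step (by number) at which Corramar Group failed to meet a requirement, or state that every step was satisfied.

Step 2

Step 1: 76 days after Sep 17, 2005 (when the breach is discovered) is Dec 2, 2005; Sep 24, 2005 is within that limit.
Step 2: the earliest permitted date is 20 days after Oct 1, 2005 (end of the 7-day waiting period, which began when the default notice is delivered on Sep 24, 2005), i.e. Oct 21, 2005; acted on Oct 18, 2005, 3 days prematurely.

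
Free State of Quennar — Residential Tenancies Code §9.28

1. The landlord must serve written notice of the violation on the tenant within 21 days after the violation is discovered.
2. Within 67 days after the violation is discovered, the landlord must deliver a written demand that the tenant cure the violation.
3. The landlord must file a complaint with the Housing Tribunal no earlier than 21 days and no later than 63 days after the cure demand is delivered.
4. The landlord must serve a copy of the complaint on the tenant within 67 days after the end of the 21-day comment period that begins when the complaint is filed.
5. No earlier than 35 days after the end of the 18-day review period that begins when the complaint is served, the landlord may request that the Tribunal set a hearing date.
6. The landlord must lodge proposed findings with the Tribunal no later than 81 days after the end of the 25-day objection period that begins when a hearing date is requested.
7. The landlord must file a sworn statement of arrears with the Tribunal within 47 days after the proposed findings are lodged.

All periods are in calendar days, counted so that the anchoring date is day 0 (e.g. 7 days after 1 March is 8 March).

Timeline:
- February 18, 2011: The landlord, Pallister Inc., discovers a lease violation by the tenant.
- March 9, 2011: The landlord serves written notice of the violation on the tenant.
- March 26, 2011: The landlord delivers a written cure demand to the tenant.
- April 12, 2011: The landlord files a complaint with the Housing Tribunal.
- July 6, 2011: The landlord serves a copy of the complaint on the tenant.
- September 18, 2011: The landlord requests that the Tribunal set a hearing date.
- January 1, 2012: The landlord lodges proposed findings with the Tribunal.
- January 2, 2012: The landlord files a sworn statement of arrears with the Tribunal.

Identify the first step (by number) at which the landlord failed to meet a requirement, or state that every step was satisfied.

Step 1 — counting 21 days from February 18, 2011 (when the violation is discovered) gives a deadline of March 11, 2011; March 9, 2011 is within that limit.
Step 2 — counting 67 days from February 18, 2011 (when the violation is discovered) gives a deadline of April 26, 2011; completed March 26, 2011, before the deadline.
Step 3 — 21 and 63 days from March 26, 2011 (when the cure demand is delivered) are April 16, 2011 and May 28, 2011 respectively; done April 12, 2011 — 4 days before the window opened.

Step 3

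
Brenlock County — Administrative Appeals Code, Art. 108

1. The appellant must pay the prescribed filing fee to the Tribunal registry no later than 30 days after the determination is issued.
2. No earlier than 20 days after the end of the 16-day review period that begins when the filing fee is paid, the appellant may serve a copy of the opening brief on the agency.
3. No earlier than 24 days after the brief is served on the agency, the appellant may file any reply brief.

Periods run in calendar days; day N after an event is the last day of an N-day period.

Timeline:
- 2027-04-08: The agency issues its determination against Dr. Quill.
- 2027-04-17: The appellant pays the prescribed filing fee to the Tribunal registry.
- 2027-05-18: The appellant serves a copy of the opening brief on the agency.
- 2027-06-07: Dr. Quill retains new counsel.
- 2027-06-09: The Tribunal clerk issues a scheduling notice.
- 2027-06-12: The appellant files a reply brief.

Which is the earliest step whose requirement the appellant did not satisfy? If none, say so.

Step 2

Step 1 — counting 30 days from 2027-04-08 (when the determination is issued) gives a deadline of 2027-05-08; completed 2027-04-17, before the deadline.
Step 2 — must wait 20 days from 2027-05-03 (end of the 16-day review period, which began when the filing fee is paid on 2027-04-17), so not before 2027-05-23; done 2027-05-18 — 5 days too early.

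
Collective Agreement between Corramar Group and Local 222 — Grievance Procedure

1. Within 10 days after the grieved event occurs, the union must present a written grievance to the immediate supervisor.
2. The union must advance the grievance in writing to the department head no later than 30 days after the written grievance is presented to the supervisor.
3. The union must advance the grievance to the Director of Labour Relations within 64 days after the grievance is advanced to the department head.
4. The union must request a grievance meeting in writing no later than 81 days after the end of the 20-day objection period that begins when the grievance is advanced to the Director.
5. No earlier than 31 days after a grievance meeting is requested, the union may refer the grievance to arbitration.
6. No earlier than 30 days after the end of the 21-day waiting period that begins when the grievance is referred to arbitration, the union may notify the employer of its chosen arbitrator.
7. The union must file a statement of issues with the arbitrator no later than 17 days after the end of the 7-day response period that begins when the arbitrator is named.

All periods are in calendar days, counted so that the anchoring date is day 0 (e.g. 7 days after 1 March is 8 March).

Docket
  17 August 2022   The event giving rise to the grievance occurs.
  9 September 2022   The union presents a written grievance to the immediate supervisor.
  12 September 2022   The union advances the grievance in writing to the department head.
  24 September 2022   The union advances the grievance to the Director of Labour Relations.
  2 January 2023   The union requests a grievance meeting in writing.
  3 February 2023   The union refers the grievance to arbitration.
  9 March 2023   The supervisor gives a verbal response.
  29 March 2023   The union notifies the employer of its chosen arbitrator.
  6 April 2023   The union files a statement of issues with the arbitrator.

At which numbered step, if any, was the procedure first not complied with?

Step 1 — counting 10 days from 17 August 2022 (when the grieved event occurs) gives a deadline of 27 August 2022; done 9 September 2022 — 13 days late.
That is the first point of non-compliance.

Step 1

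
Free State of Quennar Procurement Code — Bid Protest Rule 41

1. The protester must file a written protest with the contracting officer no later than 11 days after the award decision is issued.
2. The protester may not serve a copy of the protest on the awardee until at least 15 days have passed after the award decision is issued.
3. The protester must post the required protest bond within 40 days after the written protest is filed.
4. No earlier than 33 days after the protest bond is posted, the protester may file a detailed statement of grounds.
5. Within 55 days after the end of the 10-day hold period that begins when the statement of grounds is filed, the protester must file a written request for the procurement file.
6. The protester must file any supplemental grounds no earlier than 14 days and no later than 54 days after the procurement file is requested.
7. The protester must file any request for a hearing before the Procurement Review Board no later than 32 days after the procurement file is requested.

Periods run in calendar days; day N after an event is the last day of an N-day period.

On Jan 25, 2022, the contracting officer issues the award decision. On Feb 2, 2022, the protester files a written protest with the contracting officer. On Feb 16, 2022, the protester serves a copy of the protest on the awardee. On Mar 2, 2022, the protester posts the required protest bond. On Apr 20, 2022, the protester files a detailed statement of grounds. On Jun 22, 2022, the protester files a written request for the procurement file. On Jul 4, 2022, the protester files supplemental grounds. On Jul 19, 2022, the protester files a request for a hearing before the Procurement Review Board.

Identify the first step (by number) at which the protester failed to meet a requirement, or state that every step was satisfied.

Step 6

Step 1 — counting 11 days from Jan 25, 2022 (when the award decision is issued) gives a deadline of Feb 5, 2022; done Feb 2, 2022 — timely.
Step 2 — must wait 15 days from Jan 25, 2022 (when the award decision is issued), so not before Feb 9, 2022; Feb 16, 2022 is on or after that date.
Step 3 — counting 40 days from Feb 2, 2022 (when the written protest is filed) gives a deadline of Mar 14, 2022; Mar 2, 2022 is within that limit.
Step 4 — must wait 33 days from Mar 2, 2022 (when the protest bond is posted), so not before Apr 4, 2022; Apr 20, 2022 is on or after that date.
Step 5 — counting 55 days from Apr 30, 2022 (end of the 10-day hold period, which began when the statement of grounds is filed on Apr 20, 2022) gives a deadline of Jun 24, 2022; Jun 22, 2022 is within that limit.
Step 6 — 14 and 54 days from Jun 22, 2022 (when the procurement file is requested) are Jul 6, 2022 and Aug 15, 2022 respectively; Jul 4, 2022 is 2 days too early.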